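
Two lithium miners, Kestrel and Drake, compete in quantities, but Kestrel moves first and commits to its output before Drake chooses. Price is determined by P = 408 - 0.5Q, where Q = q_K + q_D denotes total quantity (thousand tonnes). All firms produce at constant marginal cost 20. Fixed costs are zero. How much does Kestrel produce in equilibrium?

388

The follower Drake best-responds to any q_K: π_D = (408 - 0.5Q)q_D - 20q_D.
∂π_D/∂q_D = 388 - (1/2)q_K - q_D = 0 gives the reaction function q_D = (388 - (1/2)q_K).
Kestrel substitutes q_D(q_K) into its own profit: π_K = q_K(408 - (1/2)q_K - (388 - (1/2)q_K)/2) - 20q_K = (214 - (1/4)q_K)q_K - 20q_K.
Leader FOC: 194 - (1/2)q_K = 0, so q_K = 388.
Then q_D = (388 - (1/2)·388) = 194.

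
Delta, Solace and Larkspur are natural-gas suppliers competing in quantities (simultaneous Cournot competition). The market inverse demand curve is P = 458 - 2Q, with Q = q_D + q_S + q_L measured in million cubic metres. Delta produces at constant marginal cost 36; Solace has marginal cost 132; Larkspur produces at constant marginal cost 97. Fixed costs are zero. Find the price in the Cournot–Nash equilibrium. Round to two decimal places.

Delta's profit: π_D = (458 - 2Q)q_D - (36q_D). Setting ∂π_D/∂q_D = 0: 422 - 4q_D - 2(q_S + q_L) = 0.
Solace's first-order condition: 326 - 4q_S - 2(q_D + q_L) = 0.
Larkspur's first-order condition: 361 - 4q_L - 2(q_D + q_S) = 0.
Adding the 3 first-order conditions: 1109 − 8Q = 0, so Q = 1109/8.
Back-substituting: q_D = (422 − 1109/4)/2 = 579/8, q_S = (326 − 1109/4)/2 = 195/8, q_L = (361 − 1109/4)/2 = 335/8.
Total output Q = 1109/8, so price P = 458 - 2·(1109/8) = 723/4.

180.75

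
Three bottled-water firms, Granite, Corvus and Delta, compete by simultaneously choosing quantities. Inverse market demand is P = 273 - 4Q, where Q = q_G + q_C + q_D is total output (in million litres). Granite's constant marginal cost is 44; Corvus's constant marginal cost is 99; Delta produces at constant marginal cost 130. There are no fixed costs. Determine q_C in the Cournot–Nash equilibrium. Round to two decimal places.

9.38

Granite's profit: π_G = (273 - 4Q)q_G - (44q_G). Setting ∂π_G/∂q_G = 0: 229 - 8q_G - 4(q_C + q_D) = 0.
Corvus's first-order condition: 174 - 8q_C - 4(q_G + q_D) = 0.
Delta's first-order condition: 143 - 8q_D - 4(q_G + q_C) = 0.
Adding the 3 first-order conditions: 546 − 16Q = 0, so Q = 273/8.
Back-substituting: q_G = (229 − 273/2)/4 = 185/8, q_C = (174 − 273/2)/4 = 75/8, q_D = (143 − 273/2)/4 = 13/8.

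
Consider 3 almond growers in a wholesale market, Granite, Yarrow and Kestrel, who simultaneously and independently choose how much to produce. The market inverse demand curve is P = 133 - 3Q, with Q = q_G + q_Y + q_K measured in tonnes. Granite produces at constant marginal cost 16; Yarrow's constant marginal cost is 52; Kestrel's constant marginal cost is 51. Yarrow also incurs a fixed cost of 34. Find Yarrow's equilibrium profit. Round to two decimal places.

6.33

Granite's profit: π_G = (133 - 3Q)q_G - (16q_G). Setting ∂π_G/∂q_G = 0: 117 - 6q_G - 3(q_Y + q_K) = 0.
Yarrow's first-order condition: 81 - 6q_Y - 3(q_G + q_K) = 0.
Kestrel's first-order condition: 82 - 6q_K - 3(q_G + q_Y) = 0.
Adding the 3 first-order conditions: 280 − 12Q = 0, so Q = 70/3.
Back-substituting: q_G = (117 − 70)/3 = 47/3, q_Y = (81 − 70)/3 = 11/3, q_K = (82 − 70)/3 = 4.
Price P = 133 - 3·(70/3) = 63.
Yarrow's profit: (63 - 52)·(11/3) - 34 = 19/3.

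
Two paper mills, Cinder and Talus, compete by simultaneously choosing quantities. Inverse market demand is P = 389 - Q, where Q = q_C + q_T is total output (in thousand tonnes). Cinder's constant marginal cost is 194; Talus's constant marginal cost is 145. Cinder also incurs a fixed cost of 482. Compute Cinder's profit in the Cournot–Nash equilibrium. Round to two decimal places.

Cinder's profit: π_C = (389 - Q)q_C - (194q_C). Setting ∂π_C/∂q_C = 0: 195 - 2q_C - (q_T) = 0.
Talus's first-order condition: 244 - 2q_T - (q_C) = 0.
So q_C = (195 - q_T)/2 and q_T = (244 - q_C)/2.
Substituting one into the other gives q_C = 146/3 and q_T = 293/3.
Price P = 389 - 439/3 = 728/3.
Cinder's profit: (728/3 - 194)·(146/3) - 482 = 1886.4444.

1886.44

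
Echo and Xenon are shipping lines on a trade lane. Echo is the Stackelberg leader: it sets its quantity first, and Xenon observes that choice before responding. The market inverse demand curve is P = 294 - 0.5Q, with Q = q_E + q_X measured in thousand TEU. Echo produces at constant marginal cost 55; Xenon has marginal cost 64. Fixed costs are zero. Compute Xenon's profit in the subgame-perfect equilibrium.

Solve by backward induction. Given q_E, the follower Xenon maximises π_X = (294 - (1/2)q_E - (1/2)q_X)q_X - 64q_X.
Setting the follower's marginal profit to zero, 230 - (1/2)q_E - q_X = 0, i.e. q_X = (230 - (1/2)q_E).
The leader anticipates this reaction. Substituting into P = 294 - 0.5Q gives P = 179 - (1/4)q_E, so π_E = (179 - (1/4)q_E)q_E - 55q_E.
The leader's first-order condition 124 - (1/2)q_E = 0 yields q_E = 248.
Then q_X = (230 - (1/2)·248) = 106.
Price P = 294 - (1/2)·354 = 117.
Xenon's profit: (117 - 64)·106 = 5618.

5618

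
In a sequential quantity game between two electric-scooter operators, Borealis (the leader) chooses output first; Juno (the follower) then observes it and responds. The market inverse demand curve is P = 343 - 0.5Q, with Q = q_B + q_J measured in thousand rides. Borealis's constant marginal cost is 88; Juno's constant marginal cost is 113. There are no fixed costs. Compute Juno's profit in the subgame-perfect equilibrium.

4050

The follower Juno best-responds to any q_B: π_J = (343 - 0.5Q)q_J - 113q_J.
∂π_J/∂q_J = 230 - (1/2)q_B - q_J = 0 gives the reaction function q_J = (230 - (1/2)q_B).
The leader anticipates this reaction. Substituting into P = 343 - 0.5Q gives P = 228 - (1/4)q_B, so π_B = (228 - (1/4)q_B)q_B - 88q_B.
The leader's first-order condition 140 - (1/2)q_B = 0 yields q_B = 280.
Then q_J = (230 - (1/2)·280) = 90.
Price P = 343 - (1/2)·370 = 158.
Juno's profit: (158 - 113)·90 = 4050.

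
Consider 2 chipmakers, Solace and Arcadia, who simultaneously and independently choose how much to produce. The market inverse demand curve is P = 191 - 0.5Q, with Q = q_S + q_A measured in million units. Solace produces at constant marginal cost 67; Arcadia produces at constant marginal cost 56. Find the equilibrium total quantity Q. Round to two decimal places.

Solace's profit: π_S = (191 - 0.5Q)q_S - (67q_S). Setting ∂π_S/∂q_S = 0: 124 - q_S - (1/2)(q_A) = 0.
Arcadia's first-order condition: 135 - q_A - (1/2)(q_S) = 0.
So q_S = (124 - (1/2)q_A) and q_A = (135 - (1/2)q_S).
Solving the pair: q_S = 226/3, q_A = 292/3.
Total output Q = 226/3 + 292/3 = 518/3.

172.67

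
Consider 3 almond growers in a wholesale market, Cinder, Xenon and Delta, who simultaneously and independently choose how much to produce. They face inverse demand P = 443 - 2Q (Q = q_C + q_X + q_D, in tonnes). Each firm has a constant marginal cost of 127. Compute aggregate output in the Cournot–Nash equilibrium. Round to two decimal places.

A representative firm's profit is π_i = q_i(443 - 2Q) - 127q_i.
Setting ∂π_i/∂q_i = 0 with rivals' quantities fixed: 316 - 4q_i - 2·Σ_{j≠i} q_j = 0.
By symmetry each firm produces the same amount; substituting Σ_{j≠i} q_j = 2q_i yields q_i = 316/8 = 79/2.
Total output Q = 79/2 + 79/2 + 79/2 = 237/2.

118.50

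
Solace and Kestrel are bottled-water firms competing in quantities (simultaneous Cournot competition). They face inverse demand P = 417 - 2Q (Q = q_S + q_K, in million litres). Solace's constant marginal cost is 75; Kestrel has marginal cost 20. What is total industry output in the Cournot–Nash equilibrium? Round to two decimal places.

Solace's profit: π_S = (417 - 2Q)q_S - (75q_S). Setting ∂π_S/∂q_S = 0: 342 - 4q_S - 2(q_K) = 0.
Kestrel's first-order condition: 397 - 4q_K - 2(q_S) = 0.
Rearranging gives the reaction functions q_S = (342 - 2q_K)/4 and q_K = (397 - 2q_S)/4.
Solving the pair: q_S = 287/6, q_K = 226/3.
Total output Q = 287/6 + 226/3 = 739/6.

123.17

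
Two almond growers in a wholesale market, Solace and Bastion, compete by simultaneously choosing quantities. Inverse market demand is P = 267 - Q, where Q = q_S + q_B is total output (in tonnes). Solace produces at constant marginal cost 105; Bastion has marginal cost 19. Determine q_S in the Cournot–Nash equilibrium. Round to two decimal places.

Solace's profit: π_S = (267 - Q)q_S - (105q_S). Setting ∂π_S/∂q_S = 0: 162 - 2q_S - (q_B) = 0.
Bastion's profit: π_B = (267 - Q)q_B - (19q_B). Setting ∂π_B/∂q_B = 0: 248 - 2q_B - (q_S) = 0.
Rearranging gives the reaction functions q_S = (162 - q_B)/2 and q_B = (248 - q_S)/2.
Substituting one into the other gives q_S = 76/3 and q_B = 334/3.

25.33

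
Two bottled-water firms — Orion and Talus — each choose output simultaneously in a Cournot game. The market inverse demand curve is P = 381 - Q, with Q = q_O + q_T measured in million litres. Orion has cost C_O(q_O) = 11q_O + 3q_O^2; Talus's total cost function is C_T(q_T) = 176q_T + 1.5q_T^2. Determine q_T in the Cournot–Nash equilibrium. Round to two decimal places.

Orion's profit: π_O = (381 - Q)q_O - (11q_O + 3q_O²). Setting ∂π_O/∂q_O = 0: 370 - 8q_O - (q_T) = 0.
Talus's profit: π_T = (381 - Q)q_T - (176q_T + (3/2)q_T²). Setting ∂π_T/∂q_T = 0: 205 - 5q_T - (q_O) = 0.
So q_O = (370 - q_T)/8 and q_T = (205 - q_O)/5.
Substituting one into the other gives q_O = 1645/39 and q_T = 1270/39.

32.56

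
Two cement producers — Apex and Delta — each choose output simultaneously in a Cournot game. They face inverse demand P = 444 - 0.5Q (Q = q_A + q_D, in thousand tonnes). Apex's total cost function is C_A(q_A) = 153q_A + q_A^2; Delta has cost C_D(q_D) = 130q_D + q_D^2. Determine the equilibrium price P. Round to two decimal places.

357.57

Apex's profit: π_A = (444 - 0.5Q)q_A - (153q_A + q_A²). Setting ∂π_A/∂q_A = 0: 291 - 3q_A - (1/2)(q_D) = 0.
Delta's profit: π_D = (444 - 0.5Q)q_D - (130q_D + q_D²). Setting ∂π_D/∂q_D = 0: 314 - 3q_D - (1/2)(q_A) = 0.
So q_A = (291 - (1/2)q_D)/3 and q_D = (314 - (1/2)q_A)/3.
Substituting one into the other gives q_A = 81.8286 and q_D = 91.0286.
Total output Q = 1210/7, so price P = 444 - (1/2)·(1210/7) = 357.5714.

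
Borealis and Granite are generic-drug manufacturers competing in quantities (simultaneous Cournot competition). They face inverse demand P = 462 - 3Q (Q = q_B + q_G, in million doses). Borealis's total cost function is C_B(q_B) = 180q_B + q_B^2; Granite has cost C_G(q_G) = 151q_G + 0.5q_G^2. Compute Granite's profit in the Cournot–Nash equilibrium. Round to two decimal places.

Borealis's profit: π_B = (462 - 3Q)q_B - (180q_B + q_B²). Setting ∂π_B/∂q_B = 0: 282 - 8q_B - 3(q_G) = 0.
Granite's first-order condition: 311 - 7q_G - 3(q_B) = 0.
Best responses: q_B = (282 - 3q_G)/8, q_G = (311 - 3q_B)/7.
Substituting one into the other gives q_B = 1041/47 and q_G = 1642/47.
Price P = 462 - 3·57.0851 = 290.7447.
Granite's profit: 290.7447·(1642/47) - 151·(1642/47) - (1/2)(1642/47)² = 4271.8760.

4271.88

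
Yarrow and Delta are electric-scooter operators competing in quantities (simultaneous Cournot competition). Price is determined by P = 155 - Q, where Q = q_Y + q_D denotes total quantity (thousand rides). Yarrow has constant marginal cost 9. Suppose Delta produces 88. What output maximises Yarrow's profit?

29

With the rival's output fixed at 88, Yarrow's profit is π_Y = (155 - 88 - q_Y)q_Y - (9q_Y) = (67 - q_Y)q_Y - (9q_Y).
∂π_Y/∂q_Y = 58 - 2q_Y = 0, so q_Y = 29.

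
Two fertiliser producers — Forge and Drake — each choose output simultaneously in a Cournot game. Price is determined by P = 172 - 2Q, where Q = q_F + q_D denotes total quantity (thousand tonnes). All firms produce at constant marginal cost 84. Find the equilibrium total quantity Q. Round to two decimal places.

29.33

A representative firm's profit is π_i = q_i(172 - 2Q) - 84q_i.
Setting ∂π_i/∂q_i = 0 with rivals' quantities fixed: 88 - 4q_i - 2q_j = 0.
With identical firms every q_j equals q_i, so q_j = q_i and 88 = 6q_i, giving q_i = 44/3.
Total output Q = 44/3 + 44/3 = 88/3.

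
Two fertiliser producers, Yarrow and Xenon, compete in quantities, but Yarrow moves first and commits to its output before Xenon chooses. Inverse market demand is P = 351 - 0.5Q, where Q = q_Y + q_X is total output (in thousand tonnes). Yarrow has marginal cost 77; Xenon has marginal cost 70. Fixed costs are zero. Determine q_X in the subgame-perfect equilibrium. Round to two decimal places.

The follower Xenon best-responds to any q_Y: π_X = (351 - 0.5Q)q_X - 70q_X.
∂π_X/∂q_X = 281 - (1/2)q_Y - q_X = 0 gives the reaction function q_X = (281 - (1/2)q_Y).
The leader anticipates this reaction. Substituting into P = 351 - 0.5Q gives P = 421/2 - (1/4)q_Y, so π_Y = (421/2 - (1/4)q_Y)q_Y - 77q_Y.
Maximising: ∂π_Y/∂q_Y = 267/2 - (1/2)q_Y = 0, giving q_Y = 267.
Then q_X = (281 - (1/2)·267) = 295/2.

147.50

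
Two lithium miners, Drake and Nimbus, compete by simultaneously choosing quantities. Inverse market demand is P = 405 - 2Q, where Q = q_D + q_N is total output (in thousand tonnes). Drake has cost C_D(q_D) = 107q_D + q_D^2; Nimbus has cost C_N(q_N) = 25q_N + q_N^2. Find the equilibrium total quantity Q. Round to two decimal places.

Drake's profit: π_D = (405 - 2Q)q_D - (107q_D + q_D²). Setting ∂π_D/∂q_D = 0: 298 - 6q_D - 2(q_N) = 0.
Nimbus's profit: π_N = (405 - 2Q)q_N - (25q_N + q_N²). Setting ∂π_N/∂q_N = 0: 380 - 6q_N - 2(q_D) = 0.
So q_D = (298 - 2q_N)/6 and q_N = (380 - 2q_D)/6.
Solving the pair: q_D = 257/8, q_N = 421/8.
Total output Q = 257/8 + 421/8 = 339/4.

84.75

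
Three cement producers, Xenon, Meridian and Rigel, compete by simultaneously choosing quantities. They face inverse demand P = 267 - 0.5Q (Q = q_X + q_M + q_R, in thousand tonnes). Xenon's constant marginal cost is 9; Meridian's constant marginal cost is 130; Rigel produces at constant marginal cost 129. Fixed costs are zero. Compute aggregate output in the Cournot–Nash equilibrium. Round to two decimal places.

Xenon's profit: π_X = (267 - 0.5Q)q_X - (9q_X). Setting ∂π_X/∂q_X = 0: 258 - q_X - (1/2)(q_M + q_R) = 0.
Meridian's first-order condition: 137 - q_M - (1/2)(q_X + q_R) = 0.
Rigel's first-order condition: 138 - q_R - (1/2)(q_X + q_M) = 0.
Adding the 3 first-order conditions: 533 − 2Q = 0, so Q = 533/2.
Back-substituting: q_X = (258 − 533/4)/(1/2) = 499/2, q_M = (137 − 533/4)/(1/2) = 15/2, q_R = (138 − 533/4)/(1/2) = 19/2.
Total output Q = 499/2 + 15/2 + 19/2 = 533/2.

266.50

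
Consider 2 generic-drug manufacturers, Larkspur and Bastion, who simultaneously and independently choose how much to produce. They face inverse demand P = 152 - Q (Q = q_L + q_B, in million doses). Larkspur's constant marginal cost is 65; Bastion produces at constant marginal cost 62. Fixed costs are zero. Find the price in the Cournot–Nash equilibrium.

93

Larkspur's profit: π_L = (152 - Q)q_L - (65q_L). Setting ∂π_L/∂q_L = 0: 87 - 2q_L - (q_B) = 0.
Bastion's first-order condition: 90 - 2q_B - (q_L) = 0.
Best responses: q_L = (87 - q_B)/2, q_B = (90 - q_L)/2.
Substituting one into the other gives q_L = 28 and q_B = 31.
Total output Q = 59, so price P = 152 - 59 = 93.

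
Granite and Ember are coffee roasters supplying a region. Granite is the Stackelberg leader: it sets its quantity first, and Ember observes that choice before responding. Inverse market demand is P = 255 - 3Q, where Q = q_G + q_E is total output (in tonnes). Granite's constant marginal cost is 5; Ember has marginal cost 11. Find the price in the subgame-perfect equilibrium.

69

Solve by backward induction. Given q_G, the follower Ember maximises π_E = (255 - 3q_G - 3q_E)q_E - 11q_E.
Setting the follower's marginal profit to zero, 244 - 3q_G - 6q_E = 0, i.e. q_E = (244 - 3q_G)/6.
The leader anticipates this reaction. Substituting into P = 255 - 3Q gives P = 133 - (3/2)q_G, so π_G = (133 - (3/2)q_G)q_G - 5q_G.
Maximising: ∂π_G/∂q_G = 128 - 3q_G = 0, giving q_G = 128/3.
Then q_E = (244 - 3·(128/3))/6 = 58/3.
Total output Q = 62, so price P = 255 - 3·62 = 69.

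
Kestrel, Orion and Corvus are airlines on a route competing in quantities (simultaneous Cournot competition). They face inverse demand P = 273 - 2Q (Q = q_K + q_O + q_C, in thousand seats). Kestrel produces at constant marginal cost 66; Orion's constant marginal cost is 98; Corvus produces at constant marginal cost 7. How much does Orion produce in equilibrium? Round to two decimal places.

6.50

Kestrel's profit: π_K = (273 - 2Q)q_K - (66q_K). Setting ∂π_K/∂q_K = 0: 207 - 4q_K - 2(q_O + q_C) = 0.
Orion's first-order condition: 175 - 4q_O - 2(q_K + q_C) = 0.
Corvus's profit: π_C = (273 - 2Q)q_C - (7q_C). Setting ∂π_C/∂q_C = 0: 266 - 4q_C - 2(q_K + q_O) = 0.
Adding the 3 conditions: 648 − 4Q − 4Q = 0, i.e. Q = 81.
Back-substituting: q_K = (207 − 162)/2 = 45/2, q_O = (175 − 162)/2 = 13/2, q_C = (266 − 162)/2 = 52.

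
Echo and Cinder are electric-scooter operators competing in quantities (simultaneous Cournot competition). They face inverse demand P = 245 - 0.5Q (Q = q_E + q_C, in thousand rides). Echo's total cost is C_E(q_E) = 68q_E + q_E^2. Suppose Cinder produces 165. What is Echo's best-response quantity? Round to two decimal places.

With the rival's output fixed at 165, Echo's profit is π_E = (245 - (1/2)·165 - (1/2)q_E)q_E - (68q_E + q_E²) = (325/2 - (1/2)q_E)q_E - (68q_E + q_E²).
∂π_E/∂q_E = 189/2 - 3q_E = 0, so q_E = 63/2.

31.50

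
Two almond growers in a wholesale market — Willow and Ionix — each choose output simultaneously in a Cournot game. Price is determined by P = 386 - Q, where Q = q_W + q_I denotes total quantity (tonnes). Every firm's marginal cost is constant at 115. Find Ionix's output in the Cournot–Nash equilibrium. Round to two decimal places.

90.33

A representative firm's profit is π_i = q_i(386 - Q) - 115q_i.
First-order condition (treating rivals' output as given): 271 - 2q_i - q_j = 0.
By symmetry each firm produces the same amount; substituting q_j = q_i yields q_i = 271/3.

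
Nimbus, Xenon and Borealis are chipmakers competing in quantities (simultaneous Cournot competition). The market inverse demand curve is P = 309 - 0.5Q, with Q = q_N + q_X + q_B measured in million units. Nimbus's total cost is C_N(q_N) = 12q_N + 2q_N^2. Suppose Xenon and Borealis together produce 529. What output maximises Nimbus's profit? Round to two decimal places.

With rivals' combined output fixed at 529, Nimbus's profit is π_N = (309 - (1/2)·529 - (1/2)q_N)q_N - (12q_N + 2q_N²) = (89/2 - (1/2)q_N)q_N - (12q_N + 2q_N²).
∂π_N/∂q_N = 65/2 - 5q_N = 0, so q_N = 13/2.

6.50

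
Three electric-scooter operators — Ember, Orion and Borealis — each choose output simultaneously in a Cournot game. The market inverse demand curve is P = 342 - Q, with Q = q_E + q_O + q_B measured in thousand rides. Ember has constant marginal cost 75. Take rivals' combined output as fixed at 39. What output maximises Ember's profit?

114

With rivals' combined output fixed at 39, Ember's profit is π_E = (342 - 39 - q_E)q_E - (75q_E) = (303 - q_E)q_E - (75q_E).
∂π_E/∂q_E = 228 - 2q_E = 0, so q_E = 114.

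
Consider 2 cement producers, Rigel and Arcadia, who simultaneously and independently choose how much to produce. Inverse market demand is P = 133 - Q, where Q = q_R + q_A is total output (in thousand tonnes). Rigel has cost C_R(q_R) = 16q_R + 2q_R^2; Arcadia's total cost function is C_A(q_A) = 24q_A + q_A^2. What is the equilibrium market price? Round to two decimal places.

Rigel's profit: π_R = (133 - Q)q_R - (16q_R + 2q_R²). Setting ∂π_R/∂q_R = 0: 117 - 6q_R - (q_A) = 0.
Arcadia's first-order condition: 109 - 4q_A - (q_R) = 0.
So q_R = (117 - q_A)/6 and q_A = (109 - q_R)/4.
Solving the pair: q_R = 359/23, q_A = 537/23.
Total output Q = 896/23, so price P = 133 - 896/23 = 94.0435.

94.04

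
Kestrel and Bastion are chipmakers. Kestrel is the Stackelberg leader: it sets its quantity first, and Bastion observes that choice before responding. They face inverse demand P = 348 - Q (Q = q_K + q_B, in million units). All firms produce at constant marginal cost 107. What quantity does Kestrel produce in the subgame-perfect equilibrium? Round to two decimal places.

120.50

Solve by backward induction. Given q_K, the follower Bastion maximises π_B = (348 - q_K - q_B)q_B - 107q_B.
∂π_B/∂q_B = 241 - q_K - 2q_B = 0 gives the reaction function q_B = (241 - q_K)/2.
Kestrel substitutes q_B(q_K) into its own profit: π_K = q_K(348 - q_K - (241 - q_K)/2) - 107q_K = (455/2 - (1/2)q_K)q_K - 107q_K.
The leader's first-order condition 241/2 - q_K = 0 yields q_K = 241/2.
Then q_B = (241 - 241/2)/2 = 241/4.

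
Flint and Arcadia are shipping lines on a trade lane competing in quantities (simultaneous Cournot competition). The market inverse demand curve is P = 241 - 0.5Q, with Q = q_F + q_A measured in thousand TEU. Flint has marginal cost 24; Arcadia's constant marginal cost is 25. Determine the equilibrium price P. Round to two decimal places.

Flint's profit: π_F = (241 - 0.5Q)q_F - (24q_F). Setting ∂π_F/∂q_F = 0: 217 - q_F - (1/2)(q_A) = 0.
Arcadia's profit: π_A = (241 - 0.5Q)q_A - (25q_A). Setting ∂π_A/∂q_A = 0: 216 - q_A - (1/2)(q_F) = 0.
So q_F = (217 - (1/2)q_A) and q_A = (216 - (1/2)q_F).
Substituting one into the other gives q_F = 436/3 and q_A = 430/3.
Total output Q = 866/3, so price P = 241 - (1/2)·(866/3) = 290/3.

96.67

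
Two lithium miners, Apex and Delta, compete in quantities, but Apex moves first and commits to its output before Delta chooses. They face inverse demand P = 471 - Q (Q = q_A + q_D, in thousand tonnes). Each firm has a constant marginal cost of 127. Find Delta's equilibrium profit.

Solve by backward induction. Given q_A, the follower Delta maximises π_D = (471 - q_A - q_D)q_D - 127q_D.
Setting the follower's marginal profit to zero, 344 - q_A - 2q_D = 0, i.e. q_D = (344 - q_A)/2.
Apex substitutes q_D(q_A) into its own profit: π_A = q_A(471 - q_A - (344 - q_A)/2) - 127q_A = (299 - (1/2)q_A)q_A - 127q_A.
Maximising: ∂π_A/∂q_A = 172 - q_A = 0, giving q_A = 172.
Then q_D = (344 - 172)/2 = 86.
Price P = 471 - 258 = 213.
Delta's profit: (213 - 127)·86 = 7396.

7396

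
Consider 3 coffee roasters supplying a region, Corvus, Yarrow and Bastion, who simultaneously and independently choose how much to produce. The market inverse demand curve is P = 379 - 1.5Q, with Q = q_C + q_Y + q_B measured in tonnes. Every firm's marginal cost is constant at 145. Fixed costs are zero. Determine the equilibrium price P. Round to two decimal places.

203.50

Each firm earns π_i = (379 - 1.5Q)q_i - 145q_i.
Setting ∂π_i/∂q_i = 0 with rivals' quantities fixed: 234 - 3q_i - (3/2)·Σ_{j≠i} q_j = 0.
By symmetry each firm produces the same amount; substituting Σ_{j≠i} q_j = 2q_i yields q_i = 234/6 = 39.
Total output Q = 117, so price P = 379 - (3/2)·117 = 407/2.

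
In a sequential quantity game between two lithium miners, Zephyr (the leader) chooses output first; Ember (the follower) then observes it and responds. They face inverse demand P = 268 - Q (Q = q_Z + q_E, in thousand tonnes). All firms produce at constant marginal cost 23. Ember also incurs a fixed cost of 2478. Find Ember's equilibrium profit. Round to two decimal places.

1273.56

Solve by backward induction. Given q_Z, the follower Ember maximises π_E = (268 - q_Z - q_E)q_E - 23q_E.
Follower FOC: 245 - q_Z - 2q_E = 0, so q_E(q_Z) = (245 - q_Z)/2.
The leader anticipates this reaction. Substituting into P = 268 - Q gives P = 291/2 - (1/2)q_Z, so π_Z = (291/2 - (1/2)q_Z)q_Z - 23q_Z.
The leader's first-order condition 245/2 - q_Z = 0 yields q_Z = 245/2.
Then q_E = (245 - 245/2)/2 = 245/4.
Price P = 268 - 735/4 = 337/4.
Ember's profit: (337/4 - 23)·(245/4) - 2478 = 1273.5625.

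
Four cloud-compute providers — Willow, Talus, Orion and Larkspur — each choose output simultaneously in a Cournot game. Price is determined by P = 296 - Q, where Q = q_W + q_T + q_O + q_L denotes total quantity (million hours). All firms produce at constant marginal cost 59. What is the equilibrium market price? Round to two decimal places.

106.40

Each firm earns π_i = (296 - Q)q_i - 59q_i.
Setting ∂π_i/∂q_i = 0 with rivals' quantities fixed: 237 - 2q_i - Σ_{j≠i} q_j = 0.
With identical firms every q_j equals q_i, so Σ_{j≠i} q_j = 3q_i and 237 = 5q_i, giving q_i = 237/5.
Total output Q = 948/5, so price P = 296 - 948/5 = 532/5.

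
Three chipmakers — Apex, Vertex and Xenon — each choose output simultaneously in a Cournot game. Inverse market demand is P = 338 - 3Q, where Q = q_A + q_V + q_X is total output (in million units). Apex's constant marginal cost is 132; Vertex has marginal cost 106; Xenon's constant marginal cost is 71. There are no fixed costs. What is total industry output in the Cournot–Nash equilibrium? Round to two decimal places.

58.75

Apex's profit: π_A = (338 - 3Q)q_A - (132q_A). Setting ∂π_A/∂q_A = 0: 206 - 6q_A - 3(q_V + q_X) = 0.
Vertex's profit: π_V = (338 - 3Q)q_V - (106q_V). Setting ∂π_V/∂q_V = 0: 232 - 6q_V - 3(q_A + q_X) = 0.
Xenon's first-order condition: 267 - 6q_X - 3(q_A + q_V) = 0.
Adding the 3 first-order conditions: 705 − 12Q = 0, so Q = 235/4.
Back-substituting: q_A = (206 − 705/4)/3 = 119/12, q_V = (232 − 705/4)/3 = 223/12, q_X = (267 − 705/4)/3 = 121/4.
Total output Q = 119/12 + 223/12 + 121/4 = 235/4.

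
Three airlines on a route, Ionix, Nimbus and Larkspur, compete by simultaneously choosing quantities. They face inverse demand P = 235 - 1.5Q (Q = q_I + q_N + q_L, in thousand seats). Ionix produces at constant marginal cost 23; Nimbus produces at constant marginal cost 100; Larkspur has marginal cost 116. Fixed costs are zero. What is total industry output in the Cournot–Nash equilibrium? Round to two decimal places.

Ionix's profit: π_I = (235 - 1.5Q)q_I - (23q_I). Setting ∂π_I/∂q_I = 0: 212 - 3q_I - (3/2)(q_N + q_L) = 0.
Nimbus's first-order condition: 135 - 3q_N - (3/2)(q_I + q_L) = 0.
Larkspur's profit: π_L = (235 - 1.5Q)q_L - (116q_L). Setting ∂π_L/∂q_L = 0: 119 - 3q_L - (3/2)(q_I + q_N) = 0.
Summing all 3 equations gives 466 − 6Q = 0, hence Q = 233/3.
Back-substituting: q_I = (212 − 233/2)/(3/2) = 191/3, q_N = (135 − 233/2)/(3/2) = 37/3, q_L = (119 − 233/2)/(3/2) = 5/3.
Total output Q = 191/3 + 37/3 + 5/3 = 233/3.

77.67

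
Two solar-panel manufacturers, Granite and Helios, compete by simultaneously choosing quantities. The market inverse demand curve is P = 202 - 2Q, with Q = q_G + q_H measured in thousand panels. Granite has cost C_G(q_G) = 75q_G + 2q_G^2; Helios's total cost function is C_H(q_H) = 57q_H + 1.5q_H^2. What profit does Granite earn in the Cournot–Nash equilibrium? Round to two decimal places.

530.77

Granite's profit: π_G = (202 - 2Q)q_G - (75q_G + 2q_G²). Setting ∂π_G/∂q_G = 0: 127 - 8q_G - 2(q_H) = 0.
Helios's profit: π_H = (202 - 2Q)q_H - (57q_H + (3/2)q_H²). Setting ∂π_H/∂q_H = 0: 145 - 7q_H - 2(q_G) = 0.
Rearranging gives the reaction functions q_G = (127 - 2q_H)/8 and q_H = (145 - 2q_G)/7.
Solving the pair: q_G = 599/52, q_H = 453/26.
Price P = 202 - 2·(1505/52) = 144.1154.
Granite's profit: 144.1154·(599/52) - 75·(599/52) - 2(599/52)² = 530.7707.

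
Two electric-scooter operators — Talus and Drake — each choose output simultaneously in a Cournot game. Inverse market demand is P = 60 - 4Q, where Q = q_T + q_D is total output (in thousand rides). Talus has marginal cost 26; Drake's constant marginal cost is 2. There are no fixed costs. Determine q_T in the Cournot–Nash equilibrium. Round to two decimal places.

0.83

Talus's profit: π_T = (60 - 4Q)q_T - (26q_T). Setting ∂π_T/∂q_T = 0: 34 - 8q_T - 4(q_D) = 0.
Drake's profit: π_D = (60 - 4Q)q_D - (2q_D). Setting ∂π_D/∂q_D = 0: 58 - 8q_D - 4(q_T) = 0.
So q_T = (34 - 4q_D)/8 and q_D = (58 - 4q_T)/8.
Substituting one into the other gives q_T = 5/6 and q_D = 41/6.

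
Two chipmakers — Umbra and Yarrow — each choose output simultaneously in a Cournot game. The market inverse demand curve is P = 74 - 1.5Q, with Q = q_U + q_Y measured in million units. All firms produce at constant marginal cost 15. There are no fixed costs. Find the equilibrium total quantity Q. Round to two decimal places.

A representative firm's profit is π_i = q_i(74 - 1.5Q) - 15q_i.
Setting ∂π_i/∂q_i = 0 with rivals' quantities fixed: 59 - 3q_i - (3/2)q_j = 0.
By symmetry each firm produces the same amount; substituting q_j = q_i yields q_i = 59/(9/2) = 118/9.
Total output Q = 118/9 + 118/9 = 236/9.

26.22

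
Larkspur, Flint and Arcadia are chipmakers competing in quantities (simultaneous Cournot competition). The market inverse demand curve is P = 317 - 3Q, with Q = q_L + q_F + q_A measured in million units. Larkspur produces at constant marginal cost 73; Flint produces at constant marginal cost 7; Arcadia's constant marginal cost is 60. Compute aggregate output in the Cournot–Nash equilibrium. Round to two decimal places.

Larkspur's profit: π_L = (317 - 3Q)q_L - (73q_L). Setting ∂π_L/∂q_L = 0: 244 - 6q_L - 3(q_F + q_A) = 0.
Flint's first-order condition: 310 - 6q_F - 3(q_L + q_A) = 0.
Arcadia's profit: π_A = (317 - 3Q)q_A - (60q_A). Setting ∂π_A/∂q_A = 0: 257 - 6q_A - 3(q_L + q_F) = 0.
Adding the 3 conditions: 811 − 6Q − 6Q = 0, i.e. Q = 811/12.
Back-substituting: q_L = (244 − 811/4)/3 = 55/4, q_F = (310 − 811/4)/3 = 143/4, q_A = (257 − 811/4)/3 = 217/12.
Total output Q = 55/4 + 143/4 + 217/12 = 811/12.

67.58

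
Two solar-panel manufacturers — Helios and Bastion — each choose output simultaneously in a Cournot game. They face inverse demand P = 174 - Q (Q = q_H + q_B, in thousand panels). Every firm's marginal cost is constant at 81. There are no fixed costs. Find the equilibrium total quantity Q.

62

A representative firm's profit is π_i = q_i(174 - Q) - 81q_i.
Setting ∂π_i/∂q_i = 0 with rivals' quantities fixed: 93 - 2q_i - q_j = 0.
By symmetry each firm produces the same amount; substituting q_j = q_i yields q_i = 93/3 = 31.
Total output Q = 31 + 31 = 62.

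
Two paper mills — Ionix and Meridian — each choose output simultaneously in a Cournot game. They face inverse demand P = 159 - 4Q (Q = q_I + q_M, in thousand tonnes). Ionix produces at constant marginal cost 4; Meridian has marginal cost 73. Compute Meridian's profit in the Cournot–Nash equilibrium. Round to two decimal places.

Ionix's profit: π_I = (159 - 4Q)q_I - (4q_I). Setting ∂π_I/∂q_I = 0: 155 - 8q_I - 4(q_M) = 0.
Meridian's profit: π_M = (159 - 4Q)q_M - (73q_M). Setting ∂π_M/∂q_M = 0: 86 - 8q_M - 4(q_I) = 0.
Best responses: q_I = (155 - 4q_M)/8, q_M = (86 - 4q_I)/8.
Substituting one into the other gives q_I = 56/3 and q_M = 17/12.
Price P = 159 - 4·(241/12) = 236/3.
Meridian's profit: (236/3 - 73)·(17/12) = 289/36.

8.03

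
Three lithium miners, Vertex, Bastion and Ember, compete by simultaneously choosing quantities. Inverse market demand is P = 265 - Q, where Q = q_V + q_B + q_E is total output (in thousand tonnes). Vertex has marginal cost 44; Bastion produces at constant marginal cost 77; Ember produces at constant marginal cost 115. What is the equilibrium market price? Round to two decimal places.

Vertex's profit: π_V = (265 - Q)q_V - (44q_V). Setting ∂π_V/∂q_V = 0: 221 - 2q_V - (q_B + q_E) = 0.
Bastion's first-order condition: 188 - 2q_B - (q_V + q_E) = 0.
Ember's profit: π_E = (265 - Q)q_E - (115q_E). Setting ∂π_E/∂q_E = 0: 150 - 2q_E - (q_V + q_B) = 0.
Adding the 3 conditions: 559 − 2Q − 2Q = 0, i.e. Q = 559/4.
Back-substituting: q_V = (221 − 559/4) = 325/4, q_B = (188 − 559/4) = 193/4, q_E = (150 − 559/4) = 41/4.
Total output Q = 559/4, so price P = 265 - 559/4 = 501/4.

125.25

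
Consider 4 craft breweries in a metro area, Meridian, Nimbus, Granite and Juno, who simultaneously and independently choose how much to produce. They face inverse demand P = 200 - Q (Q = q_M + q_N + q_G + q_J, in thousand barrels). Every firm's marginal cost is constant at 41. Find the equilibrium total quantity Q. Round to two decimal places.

A representative firm's profit is π_i = q_i(200 - Q) - 41q_i.
Setting ∂π_i/∂q_i = 0 with rivals' quantities fixed: 159 - 2q_i - Σ_{j≠i} q_j = 0.
With identical firms every q_j equals q_i, so Σ_{j≠i} q_j = 3q_i and 159 = 5q_i, giving q_i = 159/5.
Total output Q = 159/5 + 159/5 + 159/5 + 159/5 = 636/5.

127.20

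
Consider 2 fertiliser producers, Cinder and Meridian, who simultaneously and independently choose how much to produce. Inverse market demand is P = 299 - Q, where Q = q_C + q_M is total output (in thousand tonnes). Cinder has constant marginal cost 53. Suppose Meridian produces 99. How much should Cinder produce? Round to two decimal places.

73.50

With the rival's output fixed at 99, Cinder's profit is π_C = (299 - 99 - q_C)q_C - (53q_C) = (200 - q_C)q_C - (53q_C).
∂π_C/∂q_C = 147 - 2q_C = 0, so q_C = 147/2.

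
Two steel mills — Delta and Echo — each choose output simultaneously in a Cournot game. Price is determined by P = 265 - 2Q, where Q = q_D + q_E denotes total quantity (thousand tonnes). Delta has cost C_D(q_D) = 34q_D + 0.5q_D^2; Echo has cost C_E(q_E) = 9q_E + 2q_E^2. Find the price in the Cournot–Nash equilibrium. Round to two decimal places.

Delta's profit: π_D = (265 - 2Q)q_D - (34q_D + (1/2)q_D²). Setting ∂π_D/∂q_D = 0: 231 - 5q_D - 2(q_E) = 0.
Echo's profit: π_E = (265 - 2Q)q_E - (9q_E + 2q_E²). Setting ∂π_E/∂q_E = 0: 256 - 8q_E - 2(q_D) = 0.
So q_D = (231 - 2q_E)/5 and q_E = (256 - 2q_D)/8.
Solving the pair: q_D = 334/9, q_E = 409/18.
Total output Q = 359/6, so price P = 265 - 2·(359/6) = 436/3.

145.33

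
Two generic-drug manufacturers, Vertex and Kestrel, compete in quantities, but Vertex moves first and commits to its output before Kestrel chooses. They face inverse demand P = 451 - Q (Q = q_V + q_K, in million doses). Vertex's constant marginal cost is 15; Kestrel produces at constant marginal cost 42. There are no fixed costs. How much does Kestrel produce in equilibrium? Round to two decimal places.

88.75

The follower Kestrel best-responds to any q_V: π_K = (451 - Q)q_K - 42q_K.
Setting the follower's marginal profit to zero, 409 - q_V - 2q_K = 0, i.e. q_K = (409 - q_V)/2.
The leader anticipates this reaction. Substituting into P = 451 - Q gives P = 493/2 - (1/2)q_V, so π_V = (493/2 - (1/2)q_V)q_V - 15q_V.
The leader's first-order condition 463/2 - q_V = 0 yields q_V = 463/2.
Then q_K = (409 - 463/2)/2 = 355/4.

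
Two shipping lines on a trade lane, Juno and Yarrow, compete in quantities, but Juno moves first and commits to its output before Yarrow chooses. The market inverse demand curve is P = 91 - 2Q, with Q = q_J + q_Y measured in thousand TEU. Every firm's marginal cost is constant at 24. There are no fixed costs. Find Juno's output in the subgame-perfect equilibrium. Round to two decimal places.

Solve by backward induction. Given q_J, the follower Yarrow maximises π_Y = (91 - 2q_J - 2q_Y)q_Y - 24q_Y.
Setting the follower's marginal profit to zero, 67 - 2q_J - 4q_Y = 0, i.e. q_Y = (67 - 2q_J)/4.
The leader anticipates this reaction. Substituting into P = 91 - 2Q gives P = 115/2 - q_J, so π_J = (115/2 - q_J)q_J - 24q_J.
The leader's first-order condition 67/2 - 2q_J = 0 yields q_J = 67/4.
Then q_Y = (67 - 2·(67/4))/4 = 67/8.

16.75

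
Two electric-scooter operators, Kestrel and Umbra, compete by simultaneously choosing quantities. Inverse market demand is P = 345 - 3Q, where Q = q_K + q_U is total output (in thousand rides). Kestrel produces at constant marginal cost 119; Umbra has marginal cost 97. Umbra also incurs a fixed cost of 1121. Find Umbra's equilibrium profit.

1579

Kestrel's profit: π_K = (345 - 3Q)q_K - (119q_K). Setting ∂π_K/∂q_K = 0: 226 - 6q_K - 3(q_U) = 0.
Umbra's profit: π_U = (345 - 3Q)q_U - (97q_U). Setting ∂π_U/∂q_U = 0: 248 - 6q_U - 3(q_K) = 0.
So q_K = (226 - 3q_U)/6 and q_U = (248 - 3q_K)/6.
Solving the pair: q_K = 68/3, q_U = 30.
Price P = 345 - 3·(158/3) = 187.
Umbra's profit: (187 - 97)·30 - 1121 = 1579.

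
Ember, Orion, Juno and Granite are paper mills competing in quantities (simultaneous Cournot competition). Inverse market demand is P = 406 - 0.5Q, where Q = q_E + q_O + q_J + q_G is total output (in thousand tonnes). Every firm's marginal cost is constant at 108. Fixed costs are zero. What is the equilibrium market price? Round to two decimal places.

Each firm earns π_i = (406 - 0.5Q)q_i - 108q_i.
First-order condition (treating rivals' output as given): 298 - q_i - (1/2)·Σ_{j≠i} q_j = 0.
By symmetry each firm produces the same amount; substituting Σ_{j≠i} q_j = 3q_i yields q_i = 298/(5/2) = 596/5.
Total output Q = 476.8000, so price P = 406 - (1/2)·476.8000 = 838/5.

167.60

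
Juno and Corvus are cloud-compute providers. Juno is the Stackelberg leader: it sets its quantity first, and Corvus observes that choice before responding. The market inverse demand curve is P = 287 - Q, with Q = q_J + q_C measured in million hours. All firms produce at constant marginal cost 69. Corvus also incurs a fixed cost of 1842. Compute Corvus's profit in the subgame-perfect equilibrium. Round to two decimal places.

Solve by backward induction. Given q_J, the follower Corvus maximises π_C = (287 - q_J - q_C)q_C - 69q_C.
Setting the follower's marginal profit to zero, 218 - q_J - 2q_C = 0, i.e. q_C = (218 - q_J)/2.
Juno substitutes q_C(q_J) into its own profit: π_J = q_J(287 - q_J - (218 - q_J)/2) - 69q_J = (178 - (1/2)q_J)q_J - 69q_J.
Maximising: ∂π_J/∂q_J = 109 - q_J = 0, giving q_J = 109.
Then q_C = (218 - 109)/2 = 109/2.
Price P = 287 - 327/2 = 247/2.
Corvus's profit: (247/2 - 69)·(109/2) - 1842 = 1128.2500.

1128.25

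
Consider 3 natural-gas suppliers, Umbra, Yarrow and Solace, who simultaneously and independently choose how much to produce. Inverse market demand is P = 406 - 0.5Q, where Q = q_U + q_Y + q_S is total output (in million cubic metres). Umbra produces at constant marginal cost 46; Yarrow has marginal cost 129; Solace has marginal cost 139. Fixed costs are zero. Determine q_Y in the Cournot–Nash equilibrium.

102

Umbra's profit: π_U = (406 - 0.5Q)q_U - (46q_U). Setting ∂π_U/∂q_U = 0: 360 - q_U - (1/2)(q_Y + q_S) = 0.
Yarrow's first-order condition: 277 - q_Y - (1/2)(q_U + q_S) = 0.
Solace's first-order condition: 267 - q_S - (1/2)(q_U + q_Y) = 0.
Adding the 3 first-order conditions: 904 − 2Q = 0, so Q = 452.
Back-substituting: q_U = (360 − 226)/(1/2) = 268, q_Y = (277 − 226)/(1/2) = 102, q_S = (267 − 226)/(1/2) = 82.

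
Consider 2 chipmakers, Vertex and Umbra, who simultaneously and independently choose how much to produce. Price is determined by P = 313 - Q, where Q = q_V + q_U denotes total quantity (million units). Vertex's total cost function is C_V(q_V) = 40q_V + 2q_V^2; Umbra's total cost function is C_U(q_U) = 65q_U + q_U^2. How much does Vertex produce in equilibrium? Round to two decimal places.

Vertex's profit: π_V = (313 - Q)q_V - (40q_V + 2q_V²). Setting ∂π_V/∂q_V = 0: 273 - 6q_V - (q_U) = 0.
Umbra's first-order condition: 248 - 4q_U - (q_V) = 0.
Rearranging gives the reaction functions q_V = (273 - q_U)/6 and q_U = (248 - q_V)/4.
Solving the pair: q_V = 844/23, q_U = 1215/23.

36.70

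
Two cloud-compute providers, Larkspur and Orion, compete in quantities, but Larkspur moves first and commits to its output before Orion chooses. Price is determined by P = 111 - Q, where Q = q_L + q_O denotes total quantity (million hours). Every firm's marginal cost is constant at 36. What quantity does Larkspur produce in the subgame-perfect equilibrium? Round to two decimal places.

37.50

Solve by backward induction. Given q_L, the follower Orion maximises π_O = (111 - q_L - q_O)q_O - 36q_O.
∂π_O/∂q_O = 75 - q_L - 2q_O = 0 gives the reaction function q_O = (75 - q_L)/2.
The leader anticipates this reaction. Substituting into P = 111 - Q gives P = 147/2 - (1/2)q_L, so π_L = (147/2 - (1/2)q_L)q_L - 36q_L.
Maximising: ∂π_L/∂q_L = 75/2 - q_L = 0, giving q_L = 75/2.
Then q_O = (75 - 75/2)/2 = 75/4.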